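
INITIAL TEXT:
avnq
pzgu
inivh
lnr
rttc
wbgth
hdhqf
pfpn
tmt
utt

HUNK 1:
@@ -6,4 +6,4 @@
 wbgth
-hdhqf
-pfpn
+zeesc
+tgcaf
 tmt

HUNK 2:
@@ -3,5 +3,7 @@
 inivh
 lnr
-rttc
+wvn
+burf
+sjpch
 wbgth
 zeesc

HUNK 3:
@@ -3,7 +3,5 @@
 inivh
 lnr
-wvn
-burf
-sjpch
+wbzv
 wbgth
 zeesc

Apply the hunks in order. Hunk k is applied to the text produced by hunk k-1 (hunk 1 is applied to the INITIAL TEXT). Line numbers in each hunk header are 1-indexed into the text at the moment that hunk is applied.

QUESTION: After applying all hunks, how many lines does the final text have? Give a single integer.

Hunk 1: at line 6 remove [hdhqf,pfpn] add [zeesc,tgcaf] -> 10 lines: avnq pzgu inivh lnr rttc wbgth zeesc tgcaf tmt utt
Hunk 2: at line 3 remove [rttc] add [wvn,burf,sjpch] -> 12 lines: avnq pzgu inivh lnr wvn burf sjpch wbgth zeesc tgcaf tmt utt
Hunk 3: at line 3 remove [wvn,burf,sjpch] add [wbzv] -> 10 lines: avnq pzgu inivh lnr wbzv wbgth zeesc tgcaf tmt utt
Final line count: 10

Answer: 10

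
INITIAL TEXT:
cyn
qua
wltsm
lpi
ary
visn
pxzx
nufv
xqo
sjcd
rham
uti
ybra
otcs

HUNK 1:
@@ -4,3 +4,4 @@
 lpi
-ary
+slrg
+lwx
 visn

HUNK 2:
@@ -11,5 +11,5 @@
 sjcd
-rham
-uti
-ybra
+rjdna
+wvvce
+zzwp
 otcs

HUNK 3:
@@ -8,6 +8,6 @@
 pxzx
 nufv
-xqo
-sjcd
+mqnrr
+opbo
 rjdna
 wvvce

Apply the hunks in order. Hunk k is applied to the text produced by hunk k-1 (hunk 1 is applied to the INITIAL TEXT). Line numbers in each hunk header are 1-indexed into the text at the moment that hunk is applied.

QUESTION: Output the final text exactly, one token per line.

Hunk 1: at line 4 remove [ary] add [slrg,lwx] -> 15 lines: cyn qua wltsm lpi slrg lwx visn pxzx nufv xqo sjcd rham uti ybra otcs
Hunk 2: at line 11 remove [rham,uti,ybra] add [rjdna,wvvce,zzwp] -> 15 lines: cyn qua wltsm lpi slrg lwx visn pxzx nufv xqo sjcd rjdna wvvce zzwp otcs
Hunk 3: at line 8 remove [xqo,sjcd] add [mqnrr,opbo] -> 15 lines: cyn qua wltsm lpi slrg lwx visn pxzx nufv mqnrr opbo rjdna wvvce zzwp otcs

Answer: cyn
qua
wltsm
lpi
slrg
lwx
visn
pxzx
nufv
mqnrr
opbo
rjdna
wvvce
zzwp
otcs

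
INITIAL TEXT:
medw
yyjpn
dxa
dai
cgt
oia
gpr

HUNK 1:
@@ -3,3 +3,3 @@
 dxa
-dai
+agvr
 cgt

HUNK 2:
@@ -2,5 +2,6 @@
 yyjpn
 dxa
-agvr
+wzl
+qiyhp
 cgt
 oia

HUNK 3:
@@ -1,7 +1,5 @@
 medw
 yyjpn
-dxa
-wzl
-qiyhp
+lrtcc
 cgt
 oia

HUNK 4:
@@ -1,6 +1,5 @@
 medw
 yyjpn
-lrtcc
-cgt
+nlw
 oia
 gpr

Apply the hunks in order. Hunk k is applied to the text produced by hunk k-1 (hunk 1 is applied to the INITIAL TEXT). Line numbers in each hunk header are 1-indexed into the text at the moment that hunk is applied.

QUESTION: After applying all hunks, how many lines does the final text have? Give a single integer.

Answer: 5

Derivation:
Hunk 1: at line 3 remove [dai] add [agvr] -> 7 lines: medw yyjpn dxa agvr cgt oia gpr
Hunk 2: at line 2 remove [agvr] add [wzl,qiyhp] -> 8 lines: medw yyjpn dxa wzl qiyhp cgt oia gpr
Hunk 3: at line 1 remove [dxa,wzl,qiyhp] add [lrtcc] -> 6 lines: medw yyjpn lrtcc cgt oia gpr
Hunk 4: at line 1 remove [lrtcc,cgt] add [nlw] -> 5 lines: medw yyjpn nlw oia gpr
Final line count: 5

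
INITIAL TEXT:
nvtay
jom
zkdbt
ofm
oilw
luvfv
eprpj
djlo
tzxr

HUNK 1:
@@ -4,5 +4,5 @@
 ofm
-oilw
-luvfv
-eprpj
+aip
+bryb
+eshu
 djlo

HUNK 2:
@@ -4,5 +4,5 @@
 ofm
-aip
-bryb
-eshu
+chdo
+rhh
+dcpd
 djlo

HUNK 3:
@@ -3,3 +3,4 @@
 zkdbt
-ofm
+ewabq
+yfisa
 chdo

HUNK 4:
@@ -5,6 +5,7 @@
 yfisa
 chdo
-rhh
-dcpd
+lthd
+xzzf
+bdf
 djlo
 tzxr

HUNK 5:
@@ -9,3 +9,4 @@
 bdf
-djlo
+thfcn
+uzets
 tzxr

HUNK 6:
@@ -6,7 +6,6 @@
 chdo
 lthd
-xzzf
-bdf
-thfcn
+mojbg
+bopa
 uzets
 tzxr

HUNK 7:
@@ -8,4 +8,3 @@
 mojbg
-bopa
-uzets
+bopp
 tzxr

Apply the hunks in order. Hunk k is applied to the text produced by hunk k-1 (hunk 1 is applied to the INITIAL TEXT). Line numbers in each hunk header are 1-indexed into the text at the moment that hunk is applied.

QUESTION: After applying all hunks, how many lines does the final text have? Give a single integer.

Hunk 1: at line 4 remove [oilw,luvfv,eprpj] add [aip,bryb,eshu] -> 9 lines: nvtay jom zkdbt ofm aip bryb eshu djlo tzxr
Hunk 2: at line 4 remove [aip,bryb,eshu] add [chdo,rhh,dcpd] -> 9 lines: nvtay jom zkdbt ofm chdo rhh dcpd djlo tzxr
Hunk 3: at line 3 remove [ofm] add [ewabq,yfisa] -> 10 lines: nvtay jom zkdbt ewabq yfisa chdo rhh dcpd djlo tzxr
Hunk 4: at line 5 remove [rhh,dcpd] add [lthd,xzzf,bdf] -> 11 lines: nvtay jom zkdbt ewabq yfisa chdo lthd xzzf bdf djlo tzxr
Hunk 5: at line 9 remove [djlo] add [thfcn,uzets] -> 12 lines: nvtay jom zkdbt ewabq yfisa chdo lthd xzzf bdf thfcn uzets tzxr
Hunk 6: at line 6 remove [xzzf,bdf,thfcn] add [mojbg,bopa] -> 11 lines: nvtay jom zkdbt ewabq yfisa chdo lthd mojbg bopa uzets tzxr
Hunk 7: at line 8 remove [bopa,uzets] add [bopp] -> 10 lines: nvtay jom zkdbt ewabq yfisa chdo lthd mojbg bopp tzxr
Final line count: 10

Answer: 10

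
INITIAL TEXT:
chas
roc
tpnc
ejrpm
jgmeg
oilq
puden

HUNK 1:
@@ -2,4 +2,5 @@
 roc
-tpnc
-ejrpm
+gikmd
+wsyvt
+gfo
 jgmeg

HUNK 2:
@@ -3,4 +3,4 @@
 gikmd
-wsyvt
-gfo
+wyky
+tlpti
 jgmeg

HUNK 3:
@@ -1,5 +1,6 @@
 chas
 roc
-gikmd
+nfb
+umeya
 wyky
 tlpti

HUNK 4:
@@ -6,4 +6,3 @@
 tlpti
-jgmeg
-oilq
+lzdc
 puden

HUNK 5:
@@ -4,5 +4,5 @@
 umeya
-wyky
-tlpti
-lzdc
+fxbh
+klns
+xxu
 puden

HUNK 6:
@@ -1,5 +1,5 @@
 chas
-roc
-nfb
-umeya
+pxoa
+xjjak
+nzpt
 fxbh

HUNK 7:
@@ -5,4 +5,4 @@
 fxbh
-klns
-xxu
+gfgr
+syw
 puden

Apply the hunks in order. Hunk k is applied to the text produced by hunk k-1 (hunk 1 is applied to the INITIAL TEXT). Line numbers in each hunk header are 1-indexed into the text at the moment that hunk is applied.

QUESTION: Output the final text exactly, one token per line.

Hunk 1: at line 2 remove [tpnc,ejrpm] add [gikmd,wsyvt,gfo] -> 8 lines: chas roc gikmd wsyvt gfo jgmeg oilq puden
Hunk 2: at line 3 remove [wsyvt,gfo] add [wyky,tlpti] -> 8 lines: chas roc gikmd wyky tlpti jgmeg oilq puden
Hunk 3: at line 1 remove [gikmd] add [nfb,umeya] -> 9 lines: chas roc nfb umeya wyky tlpti jgmeg oilq puden
Hunk 4: at line 6 remove [jgmeg,oilq] add [lzdc] -> 8 lines: chas roc nfb umeya wyky tlpti lzdc puden
Hunk 5: at line 4 remove [wyky,tlpti,lzdc] add [fxbh,klns,xxu] -> 8 lines: chas roc nfb umeya fxbh klns xxu puden
Hunk 6: at line 1 remove [roc,nfb,umeya] add [pxoa,xjjak,nzpt] -> 8 lines: chas pxoa xjjak nzpt fxbh klns xxu puden
Hunk 7: at line 5 remove [klns,xxu] add [gfgr,syw] -> 8 lines: chas pxoa xjjak nzpt fxbh gfgr syw puden

Answer: chas
pxoa
xjjak
nzpt
fxbh
gfgr
syw
puden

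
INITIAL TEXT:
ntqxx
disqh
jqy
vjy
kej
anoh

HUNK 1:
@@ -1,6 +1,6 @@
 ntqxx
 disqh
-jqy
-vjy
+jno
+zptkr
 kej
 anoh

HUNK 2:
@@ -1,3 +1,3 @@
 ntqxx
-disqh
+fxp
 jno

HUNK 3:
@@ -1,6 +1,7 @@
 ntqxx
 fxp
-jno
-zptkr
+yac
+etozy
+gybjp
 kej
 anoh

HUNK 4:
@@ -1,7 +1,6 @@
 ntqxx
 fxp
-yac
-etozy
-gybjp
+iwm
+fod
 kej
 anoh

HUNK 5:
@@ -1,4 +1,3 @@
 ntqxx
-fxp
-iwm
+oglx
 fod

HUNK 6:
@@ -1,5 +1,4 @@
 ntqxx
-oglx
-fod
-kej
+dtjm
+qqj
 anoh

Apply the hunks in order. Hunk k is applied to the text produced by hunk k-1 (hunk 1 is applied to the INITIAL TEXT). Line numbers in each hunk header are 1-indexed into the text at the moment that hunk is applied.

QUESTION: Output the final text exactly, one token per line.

Answer: ntqxx
dtjm
qqj
anoh

Derivation:
Hunk 1: at line 1 remove [jqy,vjy] add [jno,zptkr] -> 6 lines: ntqxx disqh jno zptkr kej anoh
Hunk 2: at line 1 remove [disqh] add [fxp] -> 6 lines: ntqxx fxp jno zptkr kej anoh
Hunk 3: at line 1 remove [jno,zptkr] add [yac,etozy,gybjp] -> 7 lines: ntqxx fxp yac etozy gybjp kej anoh
Hunk 4: at line 1 remove [yac,etozy,gybjp] add [iwm,fod] -> 6 lines: ntqxx fxp iwm fod kej anoh
Hunk 5: at line 1 remove [fxp,iwm] add [oglx] -> 5 lines: ntqxx oglx fod kej anoh
Hunk 6: at line 1 remove [oglx,fod,kej] add [dtjm,qqj] -> 4 lines: ntqxx dtjm qqj anoh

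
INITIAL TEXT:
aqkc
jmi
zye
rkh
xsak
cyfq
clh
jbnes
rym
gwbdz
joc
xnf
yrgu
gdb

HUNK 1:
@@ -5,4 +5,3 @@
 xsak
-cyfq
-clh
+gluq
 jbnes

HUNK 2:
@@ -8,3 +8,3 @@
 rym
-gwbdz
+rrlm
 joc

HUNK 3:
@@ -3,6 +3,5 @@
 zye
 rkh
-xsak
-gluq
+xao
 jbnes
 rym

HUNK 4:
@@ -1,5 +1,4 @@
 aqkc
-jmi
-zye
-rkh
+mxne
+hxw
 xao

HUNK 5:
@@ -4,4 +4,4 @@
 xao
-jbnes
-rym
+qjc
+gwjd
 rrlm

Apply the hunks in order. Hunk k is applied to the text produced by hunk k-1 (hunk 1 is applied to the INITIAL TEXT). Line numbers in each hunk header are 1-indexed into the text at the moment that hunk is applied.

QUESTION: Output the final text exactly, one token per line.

Answer: aqkc
mxne
hxw
xao
qjc
gwjd
rrlm
joc
xnf
yrgu
gdb

Derivation:
Hunk 1: at line 5 remove [cyfq,clh] add [gluq] -> 13 lines: aqkc jmi zye rkh xsak gluq jbnes rym gwbdz joc xnf yrgu gdb
Hunk 2: at line 8 remove [gwbdz] add [rrlm] -> 13 lines: aqkc jmi zye rkh xsak gluq jbnes rym rrlm joc xnf yrgu gdb
Hunk 3: at line 3 remove [xsak,gluq] add [xao] -> 12 lines: aqkc jmi zye rkh xao jbnes rym rrlm joc xnf yrgu gdb
Hunk 4: at line 1 remove [jmi,zye,rkh] add [mxne,hxw] -> 11 lines: aqkc mxne hxw xao jbnes rym rrlm joc xnf yrgu gdb
Hunk 5: at line 4 remove [jbnes,rym] add [qjc,gwjd] -> 11 lines: aqkc mxne hxw xao qjc gwjd rrlm joc xnf yrgu gdb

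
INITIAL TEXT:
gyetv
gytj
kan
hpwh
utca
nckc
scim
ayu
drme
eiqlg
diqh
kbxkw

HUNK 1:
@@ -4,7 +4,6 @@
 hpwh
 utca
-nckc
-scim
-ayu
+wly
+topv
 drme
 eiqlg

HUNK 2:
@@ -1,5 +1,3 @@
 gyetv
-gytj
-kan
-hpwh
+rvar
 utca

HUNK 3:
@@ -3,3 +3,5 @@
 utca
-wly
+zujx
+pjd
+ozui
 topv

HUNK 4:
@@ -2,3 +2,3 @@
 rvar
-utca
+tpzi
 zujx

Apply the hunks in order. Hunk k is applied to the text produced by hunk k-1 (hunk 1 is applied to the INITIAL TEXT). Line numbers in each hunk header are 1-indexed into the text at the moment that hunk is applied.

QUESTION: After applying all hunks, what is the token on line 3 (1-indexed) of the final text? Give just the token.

Hunk 1: at line 4 remove [nckc,scim,ayu] add [wly,topv] -> 11 lines: gyetv gytj kan hpwh utca wly topv drme eiqlg diqh kbxkw
Hunk 2: at line 1 remove [gytj,kan,hpwh] add [rvar] -> 9 lines: gyetv rvar utca wly topv drme eiqlg diqh kbxkw
Hunk 3: at line 3 remove [wly] add [zujx,pjd,ozui] -> 11 lines: gyetv rvar utca zujx pjd ozui topv drme eiqlg diqh kbxkw
Hunk 4: at line 2 remove [utca] add [tpzi] -> 11 lines: gyetv rvar tpzi zujx pjd ozui topv drme eiqlg diqh kbxkw
Final line 3: tpzi

Answer: tpzi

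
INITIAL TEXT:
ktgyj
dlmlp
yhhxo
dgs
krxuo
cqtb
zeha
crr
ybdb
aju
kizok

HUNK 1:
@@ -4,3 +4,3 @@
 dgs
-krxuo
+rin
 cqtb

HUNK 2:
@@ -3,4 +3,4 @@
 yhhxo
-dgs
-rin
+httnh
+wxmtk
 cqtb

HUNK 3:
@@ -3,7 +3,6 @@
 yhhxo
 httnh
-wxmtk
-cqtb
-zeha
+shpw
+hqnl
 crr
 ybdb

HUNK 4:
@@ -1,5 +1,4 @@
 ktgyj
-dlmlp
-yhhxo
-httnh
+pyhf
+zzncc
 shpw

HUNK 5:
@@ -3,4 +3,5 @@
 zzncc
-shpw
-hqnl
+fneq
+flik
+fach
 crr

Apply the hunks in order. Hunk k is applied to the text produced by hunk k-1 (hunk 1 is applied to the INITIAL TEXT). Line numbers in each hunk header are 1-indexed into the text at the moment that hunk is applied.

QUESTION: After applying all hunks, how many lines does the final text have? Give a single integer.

Hunk 1: at line 4 remove [krxuo] add [rin] -> 11 lines: ktgyj dlmlp yhhxo dgs rin cqtb zeha crr ybdb aju kizok
Hunk 2: at line 3 remove [dgs,rin] add [httnh,wxmtk] -> 11 lines: ktgyj dlmlp yhhxo httnh wxmtk cqtb zeha crr ybdb aju kizok
Hunk 3: at line 3 remove [wxmtk,cqtb,zeha] add [shpw,hqnl] -> 10 lines: ktgyj dlmlp yhhxo httnh shpw hqnl crr ybdb aju kizok
Hunk 4: at line 1 remove [dlmlp,yhhxo,httnh] add [pyhf,zzncc] -> 9 lines: ktgyj pyhf zzncc shpw hqnl crr ybdb aju kizok
Hunk 5: at line 3 remove [shpw,hqnl] add [fneq,flik,fach] -> 10 lines: ktgyj pyhf zzncc fneq flik fach crr ybdb aju kizok
Final line count: 10

Answer: 10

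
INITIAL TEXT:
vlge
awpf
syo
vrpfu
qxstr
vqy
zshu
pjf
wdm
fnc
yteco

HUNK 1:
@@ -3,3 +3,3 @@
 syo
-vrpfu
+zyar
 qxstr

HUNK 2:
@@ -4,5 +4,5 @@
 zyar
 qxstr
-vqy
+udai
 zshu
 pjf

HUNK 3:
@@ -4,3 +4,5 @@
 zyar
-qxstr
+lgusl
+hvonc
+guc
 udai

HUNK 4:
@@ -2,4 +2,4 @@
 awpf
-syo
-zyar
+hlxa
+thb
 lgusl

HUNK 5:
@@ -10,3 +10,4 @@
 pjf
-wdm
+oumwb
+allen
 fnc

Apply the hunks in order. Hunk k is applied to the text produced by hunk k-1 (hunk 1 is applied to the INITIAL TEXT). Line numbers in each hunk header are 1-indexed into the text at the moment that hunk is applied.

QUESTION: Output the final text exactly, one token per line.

Hunk 1: at line 3 remove [vrpfu] add [zyar] -> 11 lines: vlge awpf syo zyar qxstr vqy zshu pjf wdm fnc yteco
Hunk 2: at line 4 remove [vqy] add [udai] -> 11 lines: vlge awpf syo zyar qxstr udai zshu pjf wdm fnc yteco
Hunk 3: at line 4 remove [qxstr] add [lgusl,hvonc,guc] -> 13 lines: vlge awpf syo zyar lgusl hvonc guc udai zshu pjf wdm fnc yteco
Hunk 4: at line 2 remove [syo,zyar] add [hlxa,thb] -> 13 lines: vlge awpf hlxa thb lgusl hvonc guc udai zshu pjf wdm fnc yteco
Hunk 5: at line 10 remove [wdm] add [oumwb,allen] -> 14 lines: vlge awpf hlxa thb lgusl hvonc guc udai zshu pjf oumwb allen fnc yteco

Answer: vlge
awpf
hlxa
thb
lgusl
hvonc
guc
udai
zshu
pjf
oumwb
allen
fnc
yteco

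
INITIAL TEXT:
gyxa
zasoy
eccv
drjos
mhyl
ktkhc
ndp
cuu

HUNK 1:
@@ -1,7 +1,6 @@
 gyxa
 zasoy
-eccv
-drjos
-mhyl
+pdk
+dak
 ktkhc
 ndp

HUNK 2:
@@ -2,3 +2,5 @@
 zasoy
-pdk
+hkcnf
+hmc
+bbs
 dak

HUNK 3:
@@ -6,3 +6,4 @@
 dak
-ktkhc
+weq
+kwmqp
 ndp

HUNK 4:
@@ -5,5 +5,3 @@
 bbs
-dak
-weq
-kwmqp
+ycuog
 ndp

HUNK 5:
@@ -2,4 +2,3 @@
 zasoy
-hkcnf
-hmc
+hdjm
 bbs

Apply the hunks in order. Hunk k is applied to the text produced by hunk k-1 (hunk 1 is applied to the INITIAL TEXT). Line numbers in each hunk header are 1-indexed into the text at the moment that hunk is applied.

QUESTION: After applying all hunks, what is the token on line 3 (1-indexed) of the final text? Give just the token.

Answer: hdjm

Derivation:
Hunk 1: at line 1 remove [eccv,drjos,mhyl] add [pdk,dak] -> 7 lines: gyxa zasoy pdk dak ktkhc ndp cuu
Hunk 2: at line 2 remove [pdk] add [hkcnf,hmc,bbs] -> 9 lines: gyxa zasoy hkcnf hmc bbs dak ktkhc ndp cuu
Hunk 3: at line 6 remove [ktkhc] add [weq,kwmqp] -> 10 lines: gyxa zasoy hkcnf hmc bbs dak weq kwmqp ndp cuu
Hunk 4: at line 5 remove [dak,weq,kwmqp] add [ycuog] -> 8 lines: gyxa zasoy hkcnf hmc bbs ycuog ndp cuu
Hunk 5: at line 2 remove [hkcnf,hmc] add [hdjm] -> 7 lines: gyxa zasoy hdjm bbs ycuog ndp cuu
Final line 3: hdjm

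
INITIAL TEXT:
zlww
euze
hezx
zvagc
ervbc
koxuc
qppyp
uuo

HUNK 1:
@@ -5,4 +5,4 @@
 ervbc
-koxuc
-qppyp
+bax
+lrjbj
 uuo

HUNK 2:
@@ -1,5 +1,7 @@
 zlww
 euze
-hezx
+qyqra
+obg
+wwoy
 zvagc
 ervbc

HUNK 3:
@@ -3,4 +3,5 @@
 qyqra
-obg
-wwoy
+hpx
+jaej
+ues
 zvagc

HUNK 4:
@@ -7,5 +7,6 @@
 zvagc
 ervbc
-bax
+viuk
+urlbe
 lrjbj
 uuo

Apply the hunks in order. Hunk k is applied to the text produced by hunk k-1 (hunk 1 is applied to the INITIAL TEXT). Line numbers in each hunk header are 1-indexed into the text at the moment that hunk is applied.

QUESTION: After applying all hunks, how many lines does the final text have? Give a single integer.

Answer: 12

Derivation:
Hunk 1: at line 5 remove [koxuc,qppyp] add [bax,lrjbj] -> 8 lines: zlww euze hezx zvagc ervbc bax lrjbj uuo
Hunk 2: at line 1 remove [hezx] add [qyqra,obg,wwoy] -> 10 lines: zlww euze qyqra obg wwoy zvagc ervbc bax lrjbj uuo
Hunk 3: at line 3 remove [obg,wwoy] add [hpx,jaej,ues] -> 11 lines: zlww euze qyqra hpx jaej ues zvagc ervbc bax lrjbj uuo
Hunk 4: at line 7 remove [bax] add [viuk,urlbe] -> 12 lines: zlww euze qyqra hpx jaej ues zvagc ervbc viuk urlbe lrjbj uuo
Final line count: 12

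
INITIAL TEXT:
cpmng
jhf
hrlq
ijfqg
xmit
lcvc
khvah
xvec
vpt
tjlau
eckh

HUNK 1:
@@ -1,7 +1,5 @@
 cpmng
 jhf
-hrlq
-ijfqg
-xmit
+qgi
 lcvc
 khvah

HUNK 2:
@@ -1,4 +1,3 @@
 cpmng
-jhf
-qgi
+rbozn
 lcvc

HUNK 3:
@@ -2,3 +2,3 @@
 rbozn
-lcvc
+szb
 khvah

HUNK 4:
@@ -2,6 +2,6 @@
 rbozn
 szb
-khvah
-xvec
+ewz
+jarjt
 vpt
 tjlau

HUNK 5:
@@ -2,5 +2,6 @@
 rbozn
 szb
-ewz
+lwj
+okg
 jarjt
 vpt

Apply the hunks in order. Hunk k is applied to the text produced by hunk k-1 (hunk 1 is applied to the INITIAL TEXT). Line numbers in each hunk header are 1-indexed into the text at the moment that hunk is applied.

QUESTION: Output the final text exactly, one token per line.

Answer: cpmng
rbozn
szb
lwj
okg
jarjt
vpt
tjlau
eckh

Derivation:
Hunk 1: at line 1 remove [hrlq,ijfqg,xmit] add [qgi] -> 9 lines: cpmng jhf qgi lcvc khvah xvec vpt tjlau eckh
Hunk 2: at line 1 remove [jhf,qgi] add [rbozn] -> 8 lines: cpmng rbozn lcvc khvah xvec vpt tjlau eckh
Hunk 3: at line 2 remove [lcvc] add [szb] -> 8 lines: cpmng rbozn szb khvah xvec vpt tjlau eckh
Hunk 4: at line 2 remove [khvah,xvec] add [ewz,jarjt] -> 8 lines: cpmng rbozn szb ewz jarjt vpt tjlau eckh
Hunk 5: at line 2 remove [ewz] add [lwj,okg] -> 9 lines: cpmng rbozn szb lwj okg jarjt vpt tjlau eckh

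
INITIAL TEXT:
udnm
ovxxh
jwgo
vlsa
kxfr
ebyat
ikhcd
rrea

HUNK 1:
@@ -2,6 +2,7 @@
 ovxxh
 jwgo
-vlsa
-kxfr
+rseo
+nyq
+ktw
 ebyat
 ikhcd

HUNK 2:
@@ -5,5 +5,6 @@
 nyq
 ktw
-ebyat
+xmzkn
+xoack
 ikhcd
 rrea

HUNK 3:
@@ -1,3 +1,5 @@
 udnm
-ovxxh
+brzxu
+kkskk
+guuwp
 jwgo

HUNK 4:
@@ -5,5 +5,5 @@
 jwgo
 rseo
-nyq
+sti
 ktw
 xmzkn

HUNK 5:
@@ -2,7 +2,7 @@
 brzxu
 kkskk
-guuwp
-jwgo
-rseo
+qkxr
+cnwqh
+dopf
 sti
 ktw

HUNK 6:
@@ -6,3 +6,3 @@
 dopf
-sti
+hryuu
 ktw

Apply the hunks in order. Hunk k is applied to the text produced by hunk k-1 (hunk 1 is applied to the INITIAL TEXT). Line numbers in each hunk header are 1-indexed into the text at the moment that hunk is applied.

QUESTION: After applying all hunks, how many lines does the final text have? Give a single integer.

Hunk 1: at line 2 remove [vlsa,kxfr] add [rseo,nyq,ktw] -> 9 lines: udnm ovxxh jwgo rseo nyq ktw ebyat ikhcd rrea
Hunk 2: at line 5 remove [ebyat] add [xmzkn,xoack] -> 10 lines: udnm ovxxh jwgo rseo nyq ktw xmzkn xoack ikhcd rrea
Hunk 3: at line 1 remove [ovxxh] add [brzxu,kkskk,guuwp] -> 12 lines: udnm brzxu kkskk guuwp jwgo rseo nyq ktw xmzkn xoack ikhcd rrea
Hunk 4: at line 5 remove [nyq] add [sti] -> 12 lines: udnm brzxu kkskk guuwp jwgo rseo sti ktw xmzkn xoack ikhcd rrea
Hunk 5: at line 2 remove [guuwp,jwgo,rseo] add [qkxr,cnwqh,dopf] -> 12 lines: udnm brzxu kkskk qkxr cnwqh dopf sti ktw xmzkn xoack ikhcd rrea
Hunk 6: at line 6 remove [sti] add [hryuu] -> 12 lines: udnm brzxu kkskk qkxr cnwqh dopf hryuu ktw xmzkn xoack ikhcd rrea
Final line count: 12

Answer: 12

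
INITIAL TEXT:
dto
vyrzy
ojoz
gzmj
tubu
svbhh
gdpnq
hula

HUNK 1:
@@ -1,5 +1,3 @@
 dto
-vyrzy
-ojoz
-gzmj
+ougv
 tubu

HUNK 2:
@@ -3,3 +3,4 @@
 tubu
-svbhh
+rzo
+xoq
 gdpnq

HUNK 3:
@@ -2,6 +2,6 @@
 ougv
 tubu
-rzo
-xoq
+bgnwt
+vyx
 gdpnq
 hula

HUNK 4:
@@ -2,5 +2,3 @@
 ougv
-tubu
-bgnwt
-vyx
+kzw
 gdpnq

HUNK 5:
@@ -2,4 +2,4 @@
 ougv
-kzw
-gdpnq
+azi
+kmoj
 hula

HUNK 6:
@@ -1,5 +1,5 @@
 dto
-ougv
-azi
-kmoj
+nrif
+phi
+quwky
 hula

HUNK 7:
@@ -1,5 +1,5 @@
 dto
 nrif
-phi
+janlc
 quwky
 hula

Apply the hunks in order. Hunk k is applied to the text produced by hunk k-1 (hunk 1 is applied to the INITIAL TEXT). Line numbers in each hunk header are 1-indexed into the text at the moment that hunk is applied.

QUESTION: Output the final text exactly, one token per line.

Hunk 1: at line 1 remove [vyrzy,ojoz,gzmj] add [ougv] -> 6 lines: dto ougv tubu svbhh gdpnq hula
Hunk 2: at line 3 remove [svbhh] add [rzo,xoq] -> 7 lines: dto ougv tubu rzo xoq gdpnq hula
Hunk 3: at line 2 remove [rzo,xoq] add [bgnwt,vyx] -> 7 lines: dto ougv tubu bgnwt vyx gdpnq hula
Hunk 4: at line 2 remove [tubu,bgnwt,vyx] add [kzw] -> 5 lines: dto ougv kzw gdpnq hula
Hunk 5: at line 2 remove [kzw,gdpnq] add [azi,kmoj] -> 5 lines: dto ougv azi kmoj hula
Hunk 6: at line 1 remove [ougv,azi,kmoj] add [nrif,phi,quwky] -> 5 lines: dto nrif phi quwky hula
Hunk 7: at line 1 remove [phi] add [janlc] -> 5 lines: dto nrif janlc quwky hula

Answer: dto
nrif
janlc
quwky
hula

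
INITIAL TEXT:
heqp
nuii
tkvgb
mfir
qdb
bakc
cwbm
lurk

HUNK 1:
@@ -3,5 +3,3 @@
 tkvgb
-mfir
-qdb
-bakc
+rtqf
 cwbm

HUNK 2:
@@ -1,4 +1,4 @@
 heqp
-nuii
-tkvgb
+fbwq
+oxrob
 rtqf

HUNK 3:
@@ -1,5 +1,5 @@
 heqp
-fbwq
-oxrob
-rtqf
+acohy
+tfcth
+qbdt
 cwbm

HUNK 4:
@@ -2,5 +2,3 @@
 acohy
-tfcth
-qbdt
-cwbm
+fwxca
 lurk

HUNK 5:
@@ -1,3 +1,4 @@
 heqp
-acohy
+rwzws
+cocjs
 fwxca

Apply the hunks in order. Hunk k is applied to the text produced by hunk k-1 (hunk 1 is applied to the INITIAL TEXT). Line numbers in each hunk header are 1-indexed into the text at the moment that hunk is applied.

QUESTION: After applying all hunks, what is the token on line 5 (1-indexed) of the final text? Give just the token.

Answer: lurk

Derivation:
Hunk 1: at line 3 remove [mfir,qdb,bakc] add [rtqf] -> 6 lines: heqp nuii tkvgb rtqf cwbm lurk
Hunk 2: at line 1 remove [nuii,tkvgb] add [fbwq,oxrob] -> 6 lines: heqp fbwq oxrob rtqf cwbm lurk
Hunk 3: at line 1 remove [fbwq,oxrob,rtqf] add [acohy,tfcth,qbdt] -> 6 lines: heqp acohy tfcth qbdt cwbm lurk
Hunk 4: at line 2 remove [tfcth,qbdt,cwbm] add [fwxca] -> 4 lines: heqp acohy fwxca lurk
Hunk 5: at line 1 remove [acohy] add [rwzws,cocjs] -> 5 lines: heqp rwzws cocjs fwxca lurk
Final line 5: lurk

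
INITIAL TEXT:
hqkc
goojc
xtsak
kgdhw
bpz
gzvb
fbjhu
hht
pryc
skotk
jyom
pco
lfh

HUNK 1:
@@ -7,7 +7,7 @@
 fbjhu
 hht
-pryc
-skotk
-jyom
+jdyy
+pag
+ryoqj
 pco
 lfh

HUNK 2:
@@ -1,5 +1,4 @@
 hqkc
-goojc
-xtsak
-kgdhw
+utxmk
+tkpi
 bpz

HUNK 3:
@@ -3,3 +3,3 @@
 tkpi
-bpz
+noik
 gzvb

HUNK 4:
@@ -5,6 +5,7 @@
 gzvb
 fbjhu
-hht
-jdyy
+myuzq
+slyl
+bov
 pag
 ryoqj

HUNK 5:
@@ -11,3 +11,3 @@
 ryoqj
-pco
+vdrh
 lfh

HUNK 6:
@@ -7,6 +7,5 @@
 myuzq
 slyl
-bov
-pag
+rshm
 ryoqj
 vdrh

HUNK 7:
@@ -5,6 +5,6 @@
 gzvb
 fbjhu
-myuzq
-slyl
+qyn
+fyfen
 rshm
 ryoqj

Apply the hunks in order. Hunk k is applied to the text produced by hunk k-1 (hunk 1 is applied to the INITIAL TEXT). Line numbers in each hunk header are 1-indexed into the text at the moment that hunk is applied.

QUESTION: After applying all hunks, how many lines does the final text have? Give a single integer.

Answer: 12

Derivation:
Hunk 1: at line 7 remove [pryc,skotk,jyom] add [jdyy,pag,ryoqj] -> 13 lines: hqkc goojc xtsak kgdhw bpz gzvb fbjhu hht jdyy pag ryoqj pco lfh
Hunk 2: at line 1 remove [goojc,xtsak,kgdhw] add [utxmk,tkpi] -> 12 lines: hqkc utxmk tkpi bpz gzvb fbjhu hht jdyy pag ryoqj pco lfh
Hunk 3: at line 3 remove [bpz] add [noik] -> 12 lines: hqkc utxmk tkpi noik gzvb fbjhu hht jdyy pag ryoqj pco lfh
Hunk 4: at line 5 remove [hht,jdyy] add [myuzq,slyl,bov] -> 13 lines: hqkc utxmk tkpi noik gzvb fbjhu myuzq slyl bov pag ryoqj pco lfh
Hunk 5: at line 11 remove [pco] add [vdrh] -> 13 lines: hqkc utxmk tkpi noik gzvb fbjhu myuzq slyl bov pag ryoqj vdrh lfh
Hunk 6: at line 7 remove [bov,pag] add [rshm] -> 12 lines: hqkc utxmk tkpi noik gzvb fbjhu myuzq slyl rshm ryoqj vdrh lfh
Hunk 7: at line 5 remove [myuzq,slyl] add [qyn,fyfen] -> 12 lines: hqkc utxmk tkpi noik gzvb fbjhu qyn fyfen rshm ryoqj vdrh lfh
Final line count: 12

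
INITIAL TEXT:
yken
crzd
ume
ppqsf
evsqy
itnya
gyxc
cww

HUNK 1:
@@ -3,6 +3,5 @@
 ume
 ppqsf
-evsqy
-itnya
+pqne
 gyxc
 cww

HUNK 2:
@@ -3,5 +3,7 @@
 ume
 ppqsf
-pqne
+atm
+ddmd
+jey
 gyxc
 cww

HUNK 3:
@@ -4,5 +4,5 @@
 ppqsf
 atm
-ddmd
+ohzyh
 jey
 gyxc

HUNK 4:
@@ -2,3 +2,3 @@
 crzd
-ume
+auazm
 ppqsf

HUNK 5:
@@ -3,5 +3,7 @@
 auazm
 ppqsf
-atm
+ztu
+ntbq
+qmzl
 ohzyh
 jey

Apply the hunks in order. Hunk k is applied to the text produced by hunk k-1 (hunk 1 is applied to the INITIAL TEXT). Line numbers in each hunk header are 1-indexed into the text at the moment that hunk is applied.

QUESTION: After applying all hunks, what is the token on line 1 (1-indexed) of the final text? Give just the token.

Hunk 1: at line 3 remove [evsqy,itnya] add [pqne] -> 7 lines: yken crzd ume ppqsf pqne gyxc cww
Hunk 2: at line 3 remove [pqne] add [atm,ddmd,jey] -> 9 lines: yken crzd ume ppqsf atm ddmd jey gyxc cww
Hunk 3: at line 4 remove [ddmd] add [ohzyh] -> 9 lines: yken crzd ume ppqsf atm ohzyh jey gyxc cww
Hunk 4: at line 2 remove [ume] add [auazm] -> 9 lines: yken crzd auazm ppqsf atm ohzyh jey gyxc cww
Hunk 5: at line 3 remove [atm] add [ztu,ntbq,qmzl] -> 11 lines: yken crzd auazm ppqsf ztu ntbq qmzl ohzyh jey gyxc cww
Final line 1: yken

Answer: yken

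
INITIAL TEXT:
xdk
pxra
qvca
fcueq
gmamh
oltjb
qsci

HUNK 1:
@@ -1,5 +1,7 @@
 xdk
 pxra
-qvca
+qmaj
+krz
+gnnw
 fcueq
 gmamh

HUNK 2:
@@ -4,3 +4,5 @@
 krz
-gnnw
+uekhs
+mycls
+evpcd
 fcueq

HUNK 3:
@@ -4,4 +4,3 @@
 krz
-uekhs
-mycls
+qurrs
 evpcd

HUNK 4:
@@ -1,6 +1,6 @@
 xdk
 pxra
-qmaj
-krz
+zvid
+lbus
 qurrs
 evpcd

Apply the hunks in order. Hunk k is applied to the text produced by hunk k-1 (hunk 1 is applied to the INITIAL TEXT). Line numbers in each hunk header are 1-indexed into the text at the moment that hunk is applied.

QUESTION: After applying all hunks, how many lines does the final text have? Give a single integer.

Hunk 1: at line 1 remove [qvca] add [qmaj,krz,gnnw] -> 9 lines: xdk pxra qmaj krz gnnw fcueq gmamh oltjb qsci
Hunk 2: at line 4 remove [gnnw] add [uekhs,mycls,evpcd] -> 11 lines: xdk pxra qmaj krz uekhs mycls evpcd fcueq gmamh oltjb qsci
Hunk 3: at line 4 remove [uekhs,mycls] add [qurrs] -> 10 lines: xdk pxra qmaj krz qurrs evpcd fcueq gmamh oltjb qsci
Hunk 4: at line 1 remove [qmaj,krz] add [zvid,lbus] -> 10 lines: xdk pxra zvid lbus qurrs evpcd fcueq gmamh oltjb qsci
Final line count: 10

Answer: 10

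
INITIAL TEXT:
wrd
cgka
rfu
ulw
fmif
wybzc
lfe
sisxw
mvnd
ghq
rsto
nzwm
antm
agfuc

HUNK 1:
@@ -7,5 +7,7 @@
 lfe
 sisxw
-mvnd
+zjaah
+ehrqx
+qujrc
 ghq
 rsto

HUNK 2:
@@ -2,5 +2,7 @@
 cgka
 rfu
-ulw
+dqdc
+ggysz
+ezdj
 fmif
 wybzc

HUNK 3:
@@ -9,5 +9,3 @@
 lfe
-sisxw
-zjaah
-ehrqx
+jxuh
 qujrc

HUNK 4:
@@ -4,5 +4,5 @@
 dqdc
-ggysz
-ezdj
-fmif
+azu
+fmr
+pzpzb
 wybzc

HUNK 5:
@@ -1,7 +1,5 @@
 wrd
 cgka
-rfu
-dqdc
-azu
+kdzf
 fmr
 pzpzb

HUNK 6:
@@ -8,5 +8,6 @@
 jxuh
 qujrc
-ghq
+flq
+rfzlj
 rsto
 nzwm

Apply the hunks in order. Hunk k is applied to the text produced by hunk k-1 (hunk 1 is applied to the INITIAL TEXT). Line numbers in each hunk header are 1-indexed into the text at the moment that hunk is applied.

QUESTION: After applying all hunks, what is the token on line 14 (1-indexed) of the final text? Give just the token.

Answer: antm

Derivation:
Hunk 1: at line 7 remove [mvnd] add [zjaah,ehrqx,qujrc] -> 16 lines: wrd cgka rfu ulw fmif wybzc lfe sisxw zjaah ehrqx qujrc ghq rsto nzwm antm agfuc
Hunk 2: at line 2 remove [ulw] add [dqdc,ggysz,ezdj] -> 18 lines: wrd cgka rfu dqdc ggysz ezdj fmif wybzc lfe sisxw zjaah ehrqx qujrc ghq rsto nzwm antm agfuc
Hunk 3: at line 9 remove [sisxw,zjaah,ehrqx] add [jxuh] -> 16 lines: wrd cgka rfu dqdc ggysz ezdj fmif wybzc lfe jxuh qujrc ghq rsto nzwm antm agfuc
Hunk 4: at line 4 remove [ggysz,ezdj,fmif] add [azu,fmr,pzpzb] -> 16 lines: wrd cgka rfu dqdc azu fmr pzpzb wybzc lfe jxuh qujrc ghq rsto nzwm antm agfuc
Hunk 5: at line 1 remove [rfu,dqdc,azu] add [kdzf] -> 14 lines: wrd cgka kdzf fmr pzpzb wybzc lfe jxuh qujrc ghq rsto nzwm antm agfuc
Hunk 6: at line 8 remove [ghq] add [flq,rfzlj] -> 15 lines: wrd cgka kdzf fmr pzpzb wybzc lfe jxuh qujrc flq rfzlj rsto nzwm antm agfuc
Final line 14: antm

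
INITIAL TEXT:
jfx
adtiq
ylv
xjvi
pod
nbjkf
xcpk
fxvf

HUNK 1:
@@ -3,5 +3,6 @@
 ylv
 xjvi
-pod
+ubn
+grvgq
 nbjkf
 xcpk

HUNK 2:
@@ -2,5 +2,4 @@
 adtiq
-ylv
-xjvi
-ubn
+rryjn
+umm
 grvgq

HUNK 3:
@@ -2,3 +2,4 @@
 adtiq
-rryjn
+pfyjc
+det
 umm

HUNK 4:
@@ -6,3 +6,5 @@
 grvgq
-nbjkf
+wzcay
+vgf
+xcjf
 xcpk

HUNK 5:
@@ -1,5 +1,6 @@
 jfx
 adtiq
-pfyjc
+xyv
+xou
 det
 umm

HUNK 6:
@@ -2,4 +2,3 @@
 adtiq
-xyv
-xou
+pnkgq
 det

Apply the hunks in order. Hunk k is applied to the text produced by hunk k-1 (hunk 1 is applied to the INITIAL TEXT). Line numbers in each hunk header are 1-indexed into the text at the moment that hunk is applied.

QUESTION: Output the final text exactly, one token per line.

Hunk 1: at line 3 remove [pod] add [ubn,grvgq] -> 9 lines: jfx adtiq ylv xjvi ubn grvgq nbjkf xcpk fxvf
Hunk 2: at line 2 remove [ylv,xjvi,ubn] add [rryjn,umm] -> 8 lines: jfx adtiq rryjn umm grvgq nbjkf xcpk fxvf
Hunk 3: at line 2 remove [rryjn] add [pfyjc,det] -> 9 lines: jfx adtiq pfyjc det umm grvgq nbjkf xcpk fxvf
Hunk 4: at line 6 remove [nbjkf] add [wzcay,vgf,xcjf] -> 11 lines: jfx adtiq pfyjc det umm grvgq wzcay vgf xcjf xcpk fxvf
Hunk 5: at line 1 remove [pfyjc] add [xyv,xou] -> 12 lines: jfx adtiq xyv xou det umm grvgq wzcay vgf xcjf xcpk fxvf
Hunk 6: at line 2 remove [xyv,xou] add [pnkgq] -> 11 lines: jfx adtiq pnkgq det umm grvgq wzcay vgf xcjf xcpk fxvf

Answer: jfx
adtiq
pnkgq
det
umm
grvgq
wzcay
vgf
xcjf
xcpk
fxvf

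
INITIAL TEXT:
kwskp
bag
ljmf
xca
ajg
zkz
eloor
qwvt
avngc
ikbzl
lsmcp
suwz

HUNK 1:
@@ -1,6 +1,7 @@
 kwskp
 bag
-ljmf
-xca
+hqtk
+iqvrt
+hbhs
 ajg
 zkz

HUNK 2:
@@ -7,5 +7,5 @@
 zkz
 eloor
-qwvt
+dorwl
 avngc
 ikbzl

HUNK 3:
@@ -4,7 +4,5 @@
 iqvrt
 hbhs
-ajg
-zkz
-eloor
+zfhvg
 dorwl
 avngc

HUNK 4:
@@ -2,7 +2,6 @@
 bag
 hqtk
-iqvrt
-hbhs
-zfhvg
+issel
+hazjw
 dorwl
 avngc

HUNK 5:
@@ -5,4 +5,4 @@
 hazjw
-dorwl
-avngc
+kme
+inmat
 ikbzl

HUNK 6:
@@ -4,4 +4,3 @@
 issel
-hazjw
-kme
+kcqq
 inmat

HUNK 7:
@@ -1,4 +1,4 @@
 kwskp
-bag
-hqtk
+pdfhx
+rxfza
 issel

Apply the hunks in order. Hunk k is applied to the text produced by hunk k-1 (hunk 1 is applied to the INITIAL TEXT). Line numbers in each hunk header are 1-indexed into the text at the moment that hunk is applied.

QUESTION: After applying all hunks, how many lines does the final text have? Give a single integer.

Hunk 1: at line 1 remove [ljmf,xca] add [hqtk,iqvrt,hbhs] -> 13 lines: kwskp bag hqtk iqvrt hbhs ajg zkz eloor qwvt avngc ikbzl lsmcp suwz
Hunk 2: at line 7 remove [qwvt] add [dorwl] -> 13 lines: kwskp bag hqtk iqvrt hbhs ajg zkz eloor dorwl avngc ikbzl lsmcp suwz
Hunk 3: at line 4 remove [ajg,zkz,eloor] add [zfhvg] -> 11 lines: kwskp bag hqtk iqvrt hbhs zfhvg dorwl avngc ikbzl lsmcp suwz
Hunk 4: at line 2 remove [iqvrt,hbhs,zfhvg] add [issel,hazjw] -> 10 lines: kwskp bag hqtk issel hazjw dorwl avngc ikbzl lsmcp suwz
Hunk 5: at line 5 remove [dorwl,avngc] add [kme,inmat] -> 10 lines: kwskp bag hqtk issel hazjw kme inmat ikbzl lsmcp suwz
Hunk 6: at line 4 remove [hazjw,kme] add [kcqq] -> 9 lines: kwskp bag hqtk issel kcqq inmat ikbzl lsmcp suwz
Hunk 7: at line 1 remove [bag,hqtk] add [pdfhx,rxfza] -> 9 lines: kwskp pdfhx rxfza issel kcqq inmat ikbzl lsmcp suwz
Final line count: 9

Answer: 9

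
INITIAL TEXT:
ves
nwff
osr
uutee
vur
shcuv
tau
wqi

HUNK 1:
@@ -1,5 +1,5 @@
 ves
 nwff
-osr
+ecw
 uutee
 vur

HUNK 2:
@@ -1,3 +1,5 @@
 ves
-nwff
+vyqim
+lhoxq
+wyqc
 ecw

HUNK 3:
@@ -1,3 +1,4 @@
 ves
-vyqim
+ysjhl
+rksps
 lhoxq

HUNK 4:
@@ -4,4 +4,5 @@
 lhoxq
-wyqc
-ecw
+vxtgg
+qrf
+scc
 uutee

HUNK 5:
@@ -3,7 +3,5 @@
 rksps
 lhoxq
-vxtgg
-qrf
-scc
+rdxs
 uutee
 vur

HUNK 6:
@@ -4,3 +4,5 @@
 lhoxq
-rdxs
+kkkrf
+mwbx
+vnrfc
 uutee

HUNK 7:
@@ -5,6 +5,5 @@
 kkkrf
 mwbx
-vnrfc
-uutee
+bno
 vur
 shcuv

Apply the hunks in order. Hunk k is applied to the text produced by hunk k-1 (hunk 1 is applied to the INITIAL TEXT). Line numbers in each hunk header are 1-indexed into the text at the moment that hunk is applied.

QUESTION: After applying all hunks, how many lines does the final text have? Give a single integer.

Answer: 11

Derivation:
Hunk 1: at line 1 remove [osr] add [ecw] -> 8 lines: ves nwff ecw uutee vur shcuv tau wqi
Hunk 2: at line 1 remove [nwff] add [vyqim,lhoxq,wyqc] -> 10 lines: ves vyqim lhoxq wyqc ecw uutee vur shcuv tau wqi
Hunk 3: at line 1 remove [vyqim] add [ysjhl,rksps] -> 11 lines: ves ysjhl rksps lhoxq wyqc ecw uutee vur shcuv tau wqi
Hunk 4: at line 4 remove [wyqc,ecw] add [vxtgg,qrf,scc] -> 12 lines: ves ysjhl rksps lhoxq vxtgg qrf scc uutee vur shcuv tau wqi
Hunk 5: at line 3 remove [vxtgg,qrf,scc] add [rdxs] -> 10 lines: ves ysjhl rksps lhoxq rdxs uutee vur shcuv tau wqi
Hunk 6: at line 4 remove [rdxs] add [kkkrf,mwbx,vnrfc] -> 12 lines: ves ysjhl rksps lhoxq kkkrf mwbx vnrfc uutee vur shcuv tau wqi
Hunk 7: at line 5 remove [vnrfc,uutee] add [bno] -> 11 lines: ves ysjhl rksps lhoxq kkkrf mwbx bno vur shcuv tau wqi
Final line count: 11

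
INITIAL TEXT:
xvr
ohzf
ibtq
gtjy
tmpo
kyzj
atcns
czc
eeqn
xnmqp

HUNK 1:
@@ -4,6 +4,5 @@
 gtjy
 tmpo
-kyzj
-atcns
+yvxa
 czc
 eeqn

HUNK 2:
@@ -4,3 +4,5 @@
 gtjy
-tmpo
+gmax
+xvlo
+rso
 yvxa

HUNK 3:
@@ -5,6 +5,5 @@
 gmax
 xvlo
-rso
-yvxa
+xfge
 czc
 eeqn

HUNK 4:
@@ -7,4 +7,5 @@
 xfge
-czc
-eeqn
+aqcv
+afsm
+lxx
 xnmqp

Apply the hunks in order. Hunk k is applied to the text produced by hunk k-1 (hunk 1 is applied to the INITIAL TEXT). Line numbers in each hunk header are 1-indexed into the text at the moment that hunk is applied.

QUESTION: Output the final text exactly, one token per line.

Answer: xvr
ohzf
ibtq
gtjy
gmax
xvlo
xfge
aqcv
afsm
lxx
xnmqp

Derivation:
Hunk 1: at line 4 remove [kyzj,atcns] add [yvxa] -> 9 lines: xvr ohzf ibtq gtjy tmpo yvxa czc eeqn xnmqp
Hunk 2: at line 4 remove [tmpo] add [gmax,xvlo,rso] -> 11 lines: xvr ohzf ibtq gtjy gmax xvlo rso yvxa czc eeqn xnmqp
Hunk 3: at line 5 remove [rso,yvxa] add [xfge] -> 10 lines: xvr ohzf ibtq gtjy gmax xvlo xfge czc eeqn xnmqp
Hunk 4: at line 7 remove [czc,eeqn] add [aqcv,afsm,lxx] -> 11 lines: xvr ohzf ibtq gtjy gmax xvlo xfge aqcv afsm lxx xnmqp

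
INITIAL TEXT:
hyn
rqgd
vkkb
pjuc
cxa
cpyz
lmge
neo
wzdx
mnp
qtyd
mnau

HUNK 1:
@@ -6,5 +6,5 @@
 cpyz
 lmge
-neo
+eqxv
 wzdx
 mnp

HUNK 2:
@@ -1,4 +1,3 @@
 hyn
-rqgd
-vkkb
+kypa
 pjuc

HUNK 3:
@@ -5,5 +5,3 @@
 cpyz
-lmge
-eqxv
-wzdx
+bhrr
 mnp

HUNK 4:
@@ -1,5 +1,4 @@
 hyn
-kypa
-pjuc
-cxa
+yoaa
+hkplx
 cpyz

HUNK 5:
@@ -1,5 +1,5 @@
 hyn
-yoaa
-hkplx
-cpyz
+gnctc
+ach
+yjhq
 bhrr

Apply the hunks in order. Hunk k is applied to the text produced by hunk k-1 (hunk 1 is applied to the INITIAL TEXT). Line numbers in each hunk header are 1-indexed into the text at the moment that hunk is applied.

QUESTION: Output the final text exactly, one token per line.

Answer: hyn
gnctc
ach
yjhq
bhrr
mnp
qtyd
mnau

Derivation:
Hunk 1: at line 6 remove [neo] add [eqxv] -> 12 lines: hyn rqgd vkkb pjuc cxa cpyz lmge eqxv wzdx mnp qtyd mnau
Hunk 2: at line 1 remove [rqgd,vkkb] add [kypa] -> 11 lines: hyn kypa pjuc cxa cpyz lmge eqxv wzdx mnp qtyd mnau
Hunk 3: at line 5 remove [lmge,eqxv,wzdx] add [bhrr] -> 9 lines: hyn kypa pjuc cxa cpyz bhrr mnp qtyd mnau
Hunk 4: at line 1 remove [kypa,pjuc,cxa] add [yoaa,hkplx] -> 8 lines: hyn yoaa hkplx cpyz bhrr mnp qtyd mnau
Hunk 5: at line 1 remove [yoaa,hkplx,cpyz] add [gnctc,ach,yjhq] -> 8 lines: hyn gnctc ach yjhq bhrr mnp qtyd mnau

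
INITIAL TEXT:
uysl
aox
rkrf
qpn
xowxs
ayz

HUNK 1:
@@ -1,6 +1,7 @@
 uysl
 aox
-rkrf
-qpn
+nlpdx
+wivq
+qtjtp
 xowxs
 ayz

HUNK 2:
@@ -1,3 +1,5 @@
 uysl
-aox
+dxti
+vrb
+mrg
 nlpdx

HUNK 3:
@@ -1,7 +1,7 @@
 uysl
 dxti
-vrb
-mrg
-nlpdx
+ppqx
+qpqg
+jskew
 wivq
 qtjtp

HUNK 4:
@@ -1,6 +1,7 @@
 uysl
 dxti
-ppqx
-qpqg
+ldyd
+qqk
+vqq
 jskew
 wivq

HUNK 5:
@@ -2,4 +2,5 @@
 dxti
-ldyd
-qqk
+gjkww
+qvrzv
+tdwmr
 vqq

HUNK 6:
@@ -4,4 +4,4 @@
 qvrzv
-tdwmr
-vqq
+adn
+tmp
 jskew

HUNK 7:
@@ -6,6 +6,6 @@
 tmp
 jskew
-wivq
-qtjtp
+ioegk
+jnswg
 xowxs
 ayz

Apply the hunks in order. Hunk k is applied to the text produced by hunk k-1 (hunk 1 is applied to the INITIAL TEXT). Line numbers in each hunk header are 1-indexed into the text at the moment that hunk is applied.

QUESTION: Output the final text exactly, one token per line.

Answer: uysl
dxti
gjkww
qvrzv
adn
tmp
jskew
ioegk
jnswg
xowxs
ayz

Derivation:
Hunk 1: at line 1 remove [rkrf,qpn] add [nlpdx,wivq,qtjtp] -> 7 lines: uysl aox nlpdx wivq qtjtp xowxs ayz
Hunk 2: at line 1 remove [aox] add [dxti,vrb,mrg] -> 9 lines: uysl dxti vrb mrg nlpdx wivq qtjtp xowxs ayz
Hunk 3: at line 1 remove [vrb,mrg,nlpdx] add [ppqx,qpqg,jskew] -> 9 lines: uysl dxti ppqx qpqg jskew wivq qtjtp xowxs ayz
Hunk 4: at line 1 remove [ppqx,qpqg] add [ldyd,qqk,vqq] -> 10 lines: uysl dxti ldyd qqk vqq jskew wivq qtjtp xowxs ayz
Hunk 5: at line 2 remove [ldyd,qqk] add [gjkww,qvrzv,tdwmr] -> 11 lines: uysl dxti gjkww qvrzv tdwmr vqq jskew wivq qtjtp xowxs ayz
Hunk 6: at line 4 remove [tdwmr,vqq] add [adn,tmp] -> 11 lines: uysl dxti gjkww qvrzv adn tmp jskew wivq qtjtp xowxs ayz
Hunk 7: at line 6 remove [wivq,qtjtp] add [ioegk,jnswg] -> 11 lines: uysl dxti gjkww qvrzv adn tmp jskew ioegk jnswg xowxs ayz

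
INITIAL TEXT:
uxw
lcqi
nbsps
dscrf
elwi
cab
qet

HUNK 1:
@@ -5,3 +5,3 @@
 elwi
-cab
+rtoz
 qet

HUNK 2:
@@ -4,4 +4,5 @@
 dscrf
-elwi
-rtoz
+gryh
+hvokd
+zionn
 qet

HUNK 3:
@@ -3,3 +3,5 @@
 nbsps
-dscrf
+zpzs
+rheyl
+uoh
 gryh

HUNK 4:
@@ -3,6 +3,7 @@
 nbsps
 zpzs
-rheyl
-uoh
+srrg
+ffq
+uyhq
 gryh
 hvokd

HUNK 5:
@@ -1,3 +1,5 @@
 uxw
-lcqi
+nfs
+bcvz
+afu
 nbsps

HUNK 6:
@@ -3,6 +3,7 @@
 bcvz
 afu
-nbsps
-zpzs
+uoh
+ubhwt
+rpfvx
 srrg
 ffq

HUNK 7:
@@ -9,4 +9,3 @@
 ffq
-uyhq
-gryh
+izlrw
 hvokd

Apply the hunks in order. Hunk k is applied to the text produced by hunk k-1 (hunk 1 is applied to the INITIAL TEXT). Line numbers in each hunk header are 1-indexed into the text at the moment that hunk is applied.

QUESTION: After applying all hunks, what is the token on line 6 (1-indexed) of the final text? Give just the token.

Hunk 1: at line 5 remove [cab] add [rtoz] -> 7 lines: uxw lcqi nbsps dscrf elwi rtoz qet
Hunk 2: at line 4 remove [elwi,rtoz] add [gryh,hvokd,zionn] -> 8 lines: uxw lcqi nbsps dscrf gryh hvokd zionn qet
Hunk 3: at line 3 remove [dscrf] add [zpzs,rheyl,uoh] -> 10 lines: uxw lcqi nbsps zpzs rheyl uoh gryh hvokd zionn qet
Hunk 4: at line 3 remove [rheyl,uoh] add [srrg,ffq,uyhq] -> 11 lines: uxw lcqi nbsps zpzs srrg ffq uyhq gryh hvokd zionn qet
Hunk 5: at line 1 remove [lcqi] add [nfs,bcvz,afu] -> 13 lines: uxw nfs bcvz afu nbsps zpzs srrg ffq uyhq gryh hvokd zionn qet
Hunk 6: at line 3 remove [nbsps,zpzs] add [uoh,ubhwt,rpfvx] -> 14 lines: uxw nfs bcvz afu uoh ubhwt rpfvx srrg ffq uyhq gryh hvokd zionn qet
Hunk 7: at line 9 remove [uyhq,gryh] add [izlrw] -> 13 lines: uxw nfs bcvz afu uoh ubhwt rpfvx srrg ffq izlrw hvokd zionn qet
Final line 6: ubhwt

Answer: ubhwt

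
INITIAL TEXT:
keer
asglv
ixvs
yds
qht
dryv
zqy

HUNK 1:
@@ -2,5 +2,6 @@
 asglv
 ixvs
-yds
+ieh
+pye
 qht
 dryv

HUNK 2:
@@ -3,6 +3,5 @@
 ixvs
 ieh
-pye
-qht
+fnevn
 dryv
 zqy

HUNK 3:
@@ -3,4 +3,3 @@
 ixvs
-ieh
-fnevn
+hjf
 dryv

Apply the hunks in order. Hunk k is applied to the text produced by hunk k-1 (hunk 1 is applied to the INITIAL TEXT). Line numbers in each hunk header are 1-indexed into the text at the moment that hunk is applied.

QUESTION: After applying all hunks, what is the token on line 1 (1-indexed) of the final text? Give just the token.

Answer: keer

Derivation:
Hunk 1: at line 2 remove [yds] add [ieh,pye] -> 8 lines: keer asglv ixvs ieh pye qht dryv zqy
Hunk 2: at line 3 remove [pye,qht] add [fnevn] -> 7 lines: keer asglv ixvs ieh fnevn dryv zqy
Hunk 3: at line 3 remove [ieh,fnevn] add [hjf] -> 6 lines: keer asglv ixvs hjf dryv zqy
Final line 1: keer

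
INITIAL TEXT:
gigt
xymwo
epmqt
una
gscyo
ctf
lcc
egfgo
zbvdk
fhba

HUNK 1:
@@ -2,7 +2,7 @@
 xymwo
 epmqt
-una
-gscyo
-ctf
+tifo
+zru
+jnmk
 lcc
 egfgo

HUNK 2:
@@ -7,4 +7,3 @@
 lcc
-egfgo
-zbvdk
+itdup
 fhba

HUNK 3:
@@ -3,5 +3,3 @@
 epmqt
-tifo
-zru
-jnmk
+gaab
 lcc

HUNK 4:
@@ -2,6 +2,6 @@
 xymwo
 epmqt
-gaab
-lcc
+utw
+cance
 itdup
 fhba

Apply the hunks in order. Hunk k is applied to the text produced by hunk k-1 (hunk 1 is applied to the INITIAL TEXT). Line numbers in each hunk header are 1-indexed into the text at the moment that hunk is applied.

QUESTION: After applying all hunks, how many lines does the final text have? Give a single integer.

Hunk 1: at line 2 remove [una,gscyo,ctf] add [tifo,zru,jnmk] -> 10 lines: gigt xymwo epmqt tifo zru jnmk lcc egfgo zbvdk fhba
Hunk 2: at line 7 remove [egfgo,zbvdk] add [itdup] -> 9 lines: gigt xymwo epmqt tifo zru jnmk lcc itdup fhba
Hunk 3: at line 3 remove [tifo,zru,jnmk] add [gaab] -> 7 lines: gigt xymwo epmqt gaab lcc itdup fhba
Hunk 4: at line 2 remove [gaab,lcc] add [utw,cance] -> 7 lines: gigt xymwo epmqt utw cance itdup fhba
Final line count: 7

Answer: 7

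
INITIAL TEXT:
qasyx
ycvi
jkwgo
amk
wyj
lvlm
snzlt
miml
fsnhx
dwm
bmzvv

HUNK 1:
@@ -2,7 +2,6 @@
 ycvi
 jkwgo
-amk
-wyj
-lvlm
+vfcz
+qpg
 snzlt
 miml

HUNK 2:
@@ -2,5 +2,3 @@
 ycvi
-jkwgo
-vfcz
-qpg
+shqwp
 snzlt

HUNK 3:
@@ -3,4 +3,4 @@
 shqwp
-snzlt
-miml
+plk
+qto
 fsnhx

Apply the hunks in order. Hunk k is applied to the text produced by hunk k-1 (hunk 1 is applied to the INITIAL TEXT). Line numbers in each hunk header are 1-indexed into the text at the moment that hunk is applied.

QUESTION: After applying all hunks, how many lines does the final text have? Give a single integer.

Hunk 1: at line 2 remove [amk,wyj,lvlm] add [vfcz,qpg] -> 10 lines: qasyx ycvi jkwgo vfcz qpg snzlt miml fsnhx dwm bmzvv
Hunk 2: at line 2 remove [jkwgo,vfcz,qpg] add [shqwp] -> 8 lines: qasyx ycvi shqwp snzlt miml fsnhx dwm bmzvv
Hunk 3: at line 3 remove [snzlt,miml] add [plk,qto] -> 8 lines: qasyx ycvi shqwp plk qto fsnhx dwm bmzvv
Final line count: 8

Answer: 8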